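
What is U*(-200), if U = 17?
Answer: -3400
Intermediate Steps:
U*(-200) = 17*(-200) = -3400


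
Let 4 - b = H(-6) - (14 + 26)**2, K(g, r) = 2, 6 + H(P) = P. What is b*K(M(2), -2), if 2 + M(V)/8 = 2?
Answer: 3232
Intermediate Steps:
H(P) = -6 + P
M(V) = 0 (M(V) = -16 + 8*2 = -16 + 16 = 0)
b = 1616 (b = 4 - ((-6 - 6) - (14 + 26)**2) = 4 - (-12 - 1*40**2) = 4 - (-12 - 1*1600) = 4 - (-12 - 1600) = 4 - 1*(-1612) = 4 + 1612 = 1616)
b*K(M(2), -2) = 1616*2 = 3232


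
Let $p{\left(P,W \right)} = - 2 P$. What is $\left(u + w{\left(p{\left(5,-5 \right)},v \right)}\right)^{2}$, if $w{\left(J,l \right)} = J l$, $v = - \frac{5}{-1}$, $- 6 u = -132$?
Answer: $784$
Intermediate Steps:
$u = 22$ ($u = \left(- \frac{1}{6}\right) \left(-132\right) = 22$)
$v = 5$ ($v = \left(-5\right) \left(-1\right) = 5$)
$\left(u + w{\left(p{\left(5,-5 \right)},v \right)}\right)^{2} = \left(22 + \left(-2\right) 5 \cdot 5\right)^{2} = \left(22 - 50\right)^{2} = \left(-28\right)^{2} = 784$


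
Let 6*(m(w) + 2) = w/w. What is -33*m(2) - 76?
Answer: -31/2 ≈ -15.500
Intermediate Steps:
m(w) = -11/6 (m(w) = -2 + (w/w)/6 = -2 + (1/6)*1 = -2 + 1/6 = -11/6)
-33*m(2) - 76 = -33*(-11/6) - 76 = 121/2 - 76 = -31/2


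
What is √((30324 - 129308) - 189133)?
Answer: 9*I*√3557 ≈ 536.77*I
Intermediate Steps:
√((30324 - 129308) - 189133) = √(-98984 - 189133) = √(-288117) = 9*I*√3557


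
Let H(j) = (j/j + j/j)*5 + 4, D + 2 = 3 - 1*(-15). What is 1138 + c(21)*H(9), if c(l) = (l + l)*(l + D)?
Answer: 22894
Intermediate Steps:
D = 16 (D = -2 + (3 - 1*(-15)) = -2 + (3 + 15) = -2 + 18 = 16)
c(l) = 2*l*(16 + l) (c(l) = (l + l)*(l + 16) = (2*l)*(16 + l) = 2*l*(16 + l))
H(j) = 14 (H(j) = (1 + 1)*5 + 4 = 2*5 + 4 = 10 + 4 = 14)
1138 + c(21)*H(9) = 1138 + (2*21*(16 + 21))*14 = 1138 + (2*21*37)*14 = 1138 + 1554*14 = 1138 + 21756 = 22894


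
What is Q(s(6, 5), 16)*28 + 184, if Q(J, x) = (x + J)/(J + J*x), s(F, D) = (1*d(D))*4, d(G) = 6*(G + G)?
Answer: 47368/255 ≈ 185.76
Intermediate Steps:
d(G) = 12*G (d(G) = 6*(2*G) = 12*G)
s(F, D) = 48*D (s(F, D) = (1*(12*D))*4 = (12*D)*4 = 48*D)
Q(J, x) = (J + x)/(J + J*x)
Q(s(6, 5), 16)*28 + 184 = ((48*5 + 16)/(((48*5))*(1 + 16)))*28 + 184 = ((240 + 16)/(240*17))*28 + 184 = ((1/240)*(1/17)*256)*28 + 184 = (16/255)*28 + 184 = 448/255 + 184 = 47368/255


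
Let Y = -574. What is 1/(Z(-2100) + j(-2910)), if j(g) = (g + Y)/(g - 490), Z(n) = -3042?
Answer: -850/2584829 ≈ -0.00032884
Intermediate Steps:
j(g) = (-574 + g)/(-490 + g) (j(g) = (g - 574)/(g - 490) = (-574 + g)/(-490 + g))
1/(Z(-2100) + j(-2910)) = 1/(-3042 + (-574 - 2910)/(-490 - 2910)) = 1/(-3042 - 3484/(-3400)) = 1/(-3042 - 1/3400*(-3484)) = 1/(-3042 + 871/850) = 1/(-2584829/850) = -850/2584829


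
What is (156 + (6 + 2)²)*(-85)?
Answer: -18700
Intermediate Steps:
(156 + (6 + 2)²)*(-85) = (156 + 8²)*(-85) = (156 + 64)*(-85) = 220*(-85) = -18700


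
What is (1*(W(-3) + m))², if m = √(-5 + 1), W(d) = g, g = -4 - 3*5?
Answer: 357 - 76*I ≈ 357.0 - 76.0*I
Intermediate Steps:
g = -19 (g = -4 - 15 = -19)
W(d) = -19
m = 2*I (m = √(-4) = 2*I ≈ 2.0*I)
(1*(W(-3) + m))² = (1*(-19 + 2*I))² = (-19 + 2*I)²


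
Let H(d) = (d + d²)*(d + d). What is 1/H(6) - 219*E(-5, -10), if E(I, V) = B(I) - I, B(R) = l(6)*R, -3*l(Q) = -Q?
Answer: 551881/504 ≈ 1095.0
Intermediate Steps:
l(Q) = Q/3 (l(Q) = -(-1)*Q/3 = Q/3)
H(d) = 2*d*(d + d²) (H(d) = (d + d²)*(2*d) = 2*d*(d + d²))
B(R) = 2*R (B(R) = ((⅓)*6)*R = 2*R)
E(I, V) = I (E(I, V) = 2*I - I = I)
1/H(6) - 219*E(-5, -10) = 1/(2*6²*(1 + 6)) - 219*(-5) = 1/(2*36*7) + 1095 = 1/504 + 1095 = 551881/504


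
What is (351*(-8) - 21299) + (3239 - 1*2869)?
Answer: -23737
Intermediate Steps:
(351*(-8) - 21299) + (3239 - 1*2869) = (-2808 - 21299) + (3239 - 2869) = -24107 + 370 = -23737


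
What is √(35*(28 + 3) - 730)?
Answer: √355 ≈ 18.841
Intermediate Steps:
√(35*(28 + 3) - 730) = √(35*31 - 730) = √(1085 - 730) = √355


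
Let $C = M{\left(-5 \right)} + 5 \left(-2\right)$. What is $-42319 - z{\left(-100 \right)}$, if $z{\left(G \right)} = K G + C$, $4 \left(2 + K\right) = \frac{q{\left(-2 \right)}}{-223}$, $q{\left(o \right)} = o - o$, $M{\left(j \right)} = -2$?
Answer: $-42507$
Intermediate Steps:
$q{\left(o \right)} = 0$
$C = -12$ ($C = -2 + 5 \left(-2\right) = -2 - 10 = -12$)
$K = -2$ ($K = -2 + \frac{0 \frac{1}{-223}}{4} = -2 + \frac{0 \left(- \frac{1}{223}\right)}{4} = -2 + \frac{1}{4} \cdot 0 = -2 + 0 = -2$)
$z{\left(G \right)} = -12 - 2 G$ ($z{\left(G \right)} = - 2 G - 12 = -12 - 2 G$)
$-42319 - z{\left(-100 \right)} = -42319 - \left(-12 - -200\right) = -42319 - \left(-12 + 200\right) = -42319 - 188 = -42507$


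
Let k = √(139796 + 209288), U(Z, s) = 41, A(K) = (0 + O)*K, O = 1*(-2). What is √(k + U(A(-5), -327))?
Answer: √(41 + 2*√87271) ≈ 25.136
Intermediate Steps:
O = -2
A(K) = -2*K (A(K) = (0 - 2)*K = -2*K)
k = 2*√87271 (k = √349084 = 2*√87271 ≈ 590.83)
√(k + U(A(-5), -327)) = √(2*√87271 + 41) = √(41 + 2*√87271)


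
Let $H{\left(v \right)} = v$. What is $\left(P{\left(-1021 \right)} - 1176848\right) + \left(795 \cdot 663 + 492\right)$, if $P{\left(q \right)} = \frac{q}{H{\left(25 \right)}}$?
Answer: $- \frac{16232796}{25} \approx -6.4931 \cdot 10^{5}$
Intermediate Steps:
$P{\left(q \right)} = \frac{q}{25}$
$\left(P{\left(-1021 \right)} - 1176848\right) + \left(795 \cdot 663 + 492\right) = \left(\frac{1}{25} \left(-1021\right) - 1176848\right) + \left(795 \cdot 663 + 492\right) = \left(- \frac{1021}{25} - 1176848\right) + \left(527085 + 492\right) = - \frac{29422221}{25} + 527577 = - \frac{16232796}{25}$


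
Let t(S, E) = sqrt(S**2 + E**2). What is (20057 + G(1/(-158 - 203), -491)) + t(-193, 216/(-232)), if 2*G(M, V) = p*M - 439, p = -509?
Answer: 7161592/361 + sqrt(31327138)/29 ≈ 20031.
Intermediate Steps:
t(S, E) = sqrt(E**2 + S**2)
G(M, V) = -439/2 - 509*M/2 (G(M, V) = (-509*M - 439)/2 = (-439 - 509*M)/2 = -439/2 - 509*M/2)
(20057 + G(1/(-158 - 203), -491)) + t(-193, 216/(-232)) = (20057 + (-439/2 - 509/(2*(-158 - 203)))) + sqrt((216/(-232))**2 + (-193)**2) = (20057 + (-439/2 - 509/2/(-361))) + sqrt((216*(-1/232))**2 + 37249) = (20057 + (-439/2 - 509/2*(-1/361))) + sqrt((-27/29)**2 + 37249) = (20057 + (-439/2 + 509/722)) + sqrt(729/841 + 37249) = (20057 - 78985/361) + sqrt(31327138/841) = 7161592/361 + sqrt(31327138)/29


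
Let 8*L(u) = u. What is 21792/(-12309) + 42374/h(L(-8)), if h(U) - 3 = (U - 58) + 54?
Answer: -86937525/4103 ≈ -21189.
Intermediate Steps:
L(u) = u/8
h(U) = -1 + U (h(U) = 3 + ((U - 58) + 54) = 3 + ((-58 + U) + 54) = 3 + (-4 + U) = -1 + U)
21792/(-12309) + 42374/h(L(-8)) = 21792/(-12309) + 42374/(-1 + (⅛)*(-8)) = 21792*(-1/12309) + 42374/(-1 - 1) = -7264/4103 + 42374/(-2) = -7264/4103 + 42374*(-½) = -7264/4103 - 21187 = -86937525/4103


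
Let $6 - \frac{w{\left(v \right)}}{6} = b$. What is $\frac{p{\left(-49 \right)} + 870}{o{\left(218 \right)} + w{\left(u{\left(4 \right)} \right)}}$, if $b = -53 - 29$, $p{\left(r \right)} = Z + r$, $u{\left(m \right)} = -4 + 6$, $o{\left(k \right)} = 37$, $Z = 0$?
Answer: $\frac{821}{565} \approx 1.4531$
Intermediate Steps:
$u{\left(m \right)} = 2$
$p{\left(r \right)} = r$ ($p{\left(r \right)} = 0 + r = r$)
$b = -82$ ($b = -53 - 29 = -82$)
$w{\left(v \right)} = 528$ ($w{\left(v \right)} = 36 - -492 = 36 + 492 = 528$)
$\frac{p{\left(-49 \right)} + 870}{o{\left(218 \right)} + w{\left(u{\left(4 \right)} \right)}} = \frac{-49 + 870}{37 + 528} = \frac{821}{565}$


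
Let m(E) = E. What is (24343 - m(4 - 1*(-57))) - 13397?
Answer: 10885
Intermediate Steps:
(24343 - m(4 - 1*(-57))) - 13397 = (24343 - (4 - 1*(-57))) - 13397 = (24343 - (4 + 57)) - 13397 = (24343 - 1*61) - 13397 = (24343 - 61) - 13397 = 24282 - 13397 = 10885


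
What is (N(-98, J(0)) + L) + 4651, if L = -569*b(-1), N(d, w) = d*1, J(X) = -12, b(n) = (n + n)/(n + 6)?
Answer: 23903/5 ≈ 4780.6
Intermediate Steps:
b(n) = 2*n/(6 + n) (b(n) = (2*n)/(6 + n) = 2*n/(6 + n))
N(d, w) = d
L = 1138/5 (L = -1138*(-1)/(6 - 1) = -1138*(-1)/5 = -569*(-⅖) = 1138/5 ≈ 227.60)
(N(-98, J(0)) + L) + 4651 = (-98 + 1138/5) + 4651 = 648/5 + 4651 = 23903/5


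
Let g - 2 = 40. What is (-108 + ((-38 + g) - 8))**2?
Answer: 12544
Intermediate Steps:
g = 42 (g = 2 + 40 = 42)
(-108 + ((-38 + g) - 8))**2 = (-108 + ((-38 + 42) - 8))**2 = (-108 + (4 - 8))**2 = (-108 - 4)**2 = (-112)**2 = 12544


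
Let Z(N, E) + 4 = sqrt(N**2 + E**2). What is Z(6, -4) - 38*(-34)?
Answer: 1288 + 2*sqrt(13) ≈ 1295.2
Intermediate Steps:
Z(N, E) = -4 + sqrt(E**2 + N**2) (Z(N, E) = -4 + sqrt(N**2 + E**2) = -4 + sqrt(E**2 + N**2))
Z(6, -4) - 38*(-34) = (-4 + sqrt((-4)**2 + 6**2)) - 38*(-34) = (-4 + sqrt(16 + 36)) + 1292 = (-4 + sqrt(52)) + 1292 = (-4 + 2*sqrt(13)) + 1292 = 1288 + 2*sqrt(13)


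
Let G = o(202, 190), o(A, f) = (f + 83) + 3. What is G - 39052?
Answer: -38776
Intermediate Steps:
o(A, f) = 86 + f (o(A, f) = (83 + f) + 3 = 86 + f)
G = 276 (G = 86 + 190 = 276)
G - 39052 = 276 - 39052 = -38776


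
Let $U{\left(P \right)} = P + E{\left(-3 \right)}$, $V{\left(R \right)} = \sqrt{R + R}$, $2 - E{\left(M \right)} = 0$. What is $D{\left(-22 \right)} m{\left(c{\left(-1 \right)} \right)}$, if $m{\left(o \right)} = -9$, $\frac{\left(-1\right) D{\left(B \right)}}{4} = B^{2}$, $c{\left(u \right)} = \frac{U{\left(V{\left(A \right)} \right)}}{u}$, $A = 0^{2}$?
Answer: $17424$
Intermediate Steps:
$E{\left(M \right)} = 2$ ($E{\left(M \right)} = 2 - 0 = 2 + 0 = 2$)
$A = 0$
$V{\left(R \right)} = \sqrt{2} \sqrt{R}$ ($V{\left(R \right)} = \sqrt{2 R} = \sqrt{2} \sqrt{R}$)
$U{\left(P \right)} = 2 + P$ ($U{\left(P \right)} = P + 2 = 2 + P$)
$c{\left(u \right)} = \frac{2}{u}$ ($c{\left(u \right)} = \frac{2 + \sqrt{2} \sqrt{0}}{u} = \frac{2 + \sqrt{2} \cdot 0}{u} = \frac{2 + 0}{u} = \frac{2}{u}$)
$D{\left(B \right)} = - 4 B^{2}$
$D{\left(-22 \right)} m{\left(c{\left(-1 \right)} \right)} = - 4 \left(-22\right)^{2} \left(-9\right) = \left(-4\right) 484 \left(-9\right) = \left(-1936\right) \left(-9\right) = 17424$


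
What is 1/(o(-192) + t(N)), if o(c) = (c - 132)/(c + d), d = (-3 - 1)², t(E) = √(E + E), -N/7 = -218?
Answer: -3564/5902111 + 3872*√763/5902111 ≈ 0.017517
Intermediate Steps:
N = 1526 (N = -7*(-218) = 1526)
t(E) = √2*√E (t(E) = √(2*E) = √2*√E)
d = 16 (d = (-4)² = 16)
o(c) = (-132 + c)/(16 + c) (o(c) = (c - 132)/(c + 16) = (-132 + c)/(16 + c))
1/(o(-192) + t(N)) = 1/((-132 - 192)/(16 - 192) + √2*√1526) = 1/(-324/(-176) + 2*√763) = 1/(-1/176*(-324) + 2*√763) = 1/(81/44 + 2*√763)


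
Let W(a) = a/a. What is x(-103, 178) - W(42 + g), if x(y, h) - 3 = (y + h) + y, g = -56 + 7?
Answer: -26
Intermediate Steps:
g = -49
x(y, h) = 3 + h + 2*y (x(y, h) = 3 + ((y + h) + y) = 3 + ((h + y) + y) = 3 + (h + 2*y) = 3 + h + 2*y)
W(a) = 1
x(-103, 178) - W(42 + g) = (3 + 178 + 2*(-103)) - 1*1 = (3 + 178 - 206) - 1 = -25 - 1 = -26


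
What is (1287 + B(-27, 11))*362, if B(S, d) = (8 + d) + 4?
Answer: 474220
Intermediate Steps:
B(S, d) = 12 + d
(1287 + B(-27, 11))*362 = (1287 + (12 + 11))*362 = (1287 + 23)*362 = 1310*362 = 474220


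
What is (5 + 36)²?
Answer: 1681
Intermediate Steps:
(5 + 36)² = 41² = 1681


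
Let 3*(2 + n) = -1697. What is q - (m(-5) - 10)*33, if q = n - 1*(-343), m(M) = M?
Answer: 811/3 ≈ 270.33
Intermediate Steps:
n = -1703/3 (n = -2 + (⅓)*(-1697) = -2 - 1697/3 = -1703/3 ≈ -567.67)
q = -674/3 (q = -1703/3 - 1*(-343) = -1703/3 + 343 = -674/3 ≈ -224.67)
q - (m(-5) - 10)*33 = -674/3 - (-5 - 10)*33 = -674/3 - (-15)*33 = -674/3 - 1*(-495) = -674/3 + 495 = 811/3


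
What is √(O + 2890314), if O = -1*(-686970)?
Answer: 18*√11041 ≈ 1891.4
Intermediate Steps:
O = 686970
√(O + 2890314) = √(686970 + 2890314) = √3577284 = 18*√11041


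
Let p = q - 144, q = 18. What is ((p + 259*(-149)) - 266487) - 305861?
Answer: -611065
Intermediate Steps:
p = -126 (p = 18 - 144 = -126)
((p + 259*(-149)) - 266487) - 305861 = ((-126 + 259*(-149)) - 266487) - 305861 = ((-126 - 38591) - 266487) - 305861 = (-38717 - 266487) - 305861 = -305204 - 305861 = -611065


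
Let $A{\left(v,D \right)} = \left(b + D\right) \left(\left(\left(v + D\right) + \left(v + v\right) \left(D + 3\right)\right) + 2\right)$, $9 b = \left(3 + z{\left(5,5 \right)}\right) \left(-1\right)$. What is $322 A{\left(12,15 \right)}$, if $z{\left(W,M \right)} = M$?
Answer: $\frac{18852134}{9} \approx 2.0947 \cdot 10^{6}$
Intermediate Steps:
$b = - \frac{8}{9}$ ($b = \frac{\left(3 + 5\right) \left(-1\right)}{9} = \frac{8 \left(-1\right)}{9} = \frac{1}{9} \left(-8\right) = - \frac{8}{9} \approx -0.88889$)
$A{\left(v,D \right)} = \left(- \frac{8}{9} + D\right) \left(2 + D + v + 2 v \left(3 + D\right)\right)$ ($A{\left(v,D \right)} = \left(- \frac{8}{9} + D\right) \left(\left(\left(v + D\right) + \left(v + v\right) \left(D + 3\right)\right) + 2\right) = \left(- \frac{8}{9} + D\right) \left(\left(\left(D + v\right) + 2 v \left(3 + D\right)\right) + 2\right) = \left(- \frac{8}{9} + D\right) \left(\left(D + v + 2 v \left(3 + D\right)\right) + 2\right) = \left(- \frac{8}{9} + D\right) \left(2 + D + v + 2 v \left(3 + D\right)\right)$)
$322 A{\left(12,15 \right)} = 322 \left(- \frac{16}{9} + 15^{2} - \frac{224}{3} + \frac{10}{9} \cdot 15 + 2 \cdot 12 \cdot 15^{2} + \frac{47}{9} \cdot 15 \cdot 12\right) = 322 \left(- \frac{16}{9} + 225 - \frac{224}{3} + \frac{50}{3} + 2 \cdot 12 \cdot 225 + 940\right) = 322 \left(- \frac{16}{9} + 225 - \frac{224}{3} + \frac{50}{3} + 5400 + 940\right) = 322 \cdot \frac{58547}{9} = \frac{18852134}{9}$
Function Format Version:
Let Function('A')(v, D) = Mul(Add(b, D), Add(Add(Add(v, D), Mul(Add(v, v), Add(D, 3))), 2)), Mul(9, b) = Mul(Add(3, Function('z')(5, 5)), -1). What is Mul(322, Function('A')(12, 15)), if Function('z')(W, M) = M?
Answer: Rational(18852134, 9) ≈ 2.0947e+6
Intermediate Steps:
b = Rational(-8, 9) (b = Mul(Rational(1, 9), Mul(Add(3, 5), -1)) = Mul(Rational(1, 9), Mul(8, -1)) = Mul(Rational(1, 9), -8) = Rational(-8, 9) ≈ -0.88889)
Function('A')(v, D) = Mul(Add(Rational(-8, 9), D), Add(2, D, v, Mul(2, v, Add(3, D)))) (Function('A')(v, D) = Mul(Add(Rational(-8, 9), D), Add(Add(Add(v, D), Mul(Add(v, v), Add(D, 3))), 2)) = Mul(Add(Rational(-8, 9), D), Add(Add(Add(D, v), Mul(Mul(2, v), Add(3, D))), 2)) = Mul(Add(Rational(-8, 9), D), Add(Add(Add(D, v), Mul(2, v, Add(3, D))), 2)) = Mul(Add(Rational(-8, 9), D), Add(Add(D, v, Mul(2, v, Add(3, D))), 2)) = Mul(Add(Rational(-8, 9), D), Add(2, D, v, Mul(2, v, Add(3, D)))))
Mul(322, Function('A')(12, 15)) = Mul(322, Add(Rational(-16, 9), Pow(15, 2), Mul(Rational(-56, 9), 12), Mul(Rational(10, 9), 15), Mul(2, 12, Pow(15, 2)), Mul(Rational(47, 9), 15, 12))) = Mul(322, Add(Rational(-16, 9), 225, Rational(-224, 3), Rational(50, 3), Mul(2, 12, 225), 940)) = Mul(322, Add(Rational(-16, 9), 225, Rational(-224, 3), Rational(50, 3), 5400, 940)) = Mul(322, Rational(58547, 9)) = Rational(18852134, 9)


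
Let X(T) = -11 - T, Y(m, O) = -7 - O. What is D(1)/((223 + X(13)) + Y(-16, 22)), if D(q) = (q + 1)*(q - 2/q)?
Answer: -1/85 ≈ -0.011765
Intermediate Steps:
D(q) = (1 + q)*(q - 2/q)
D(1)/((223 + X(13)) + Y(-16, 22)) = (-2 + 1 + 1**2 - 2/1)/((223 + (-11 - 1*13)) + (-7 - 1*22)) = (-2 + 1 + 1 - 2*1)/((223 + (-11 - 13)) + (-7 - 22)) = (-2 + 1 + 1 - 2)/((223 - 24) - 29) = -2/(199 - 29) = -2/170 = (1/170)*(-2) = -1/85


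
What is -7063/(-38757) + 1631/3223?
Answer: 85976716/124913811 ≈ 0.68829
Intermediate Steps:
-7063/(-38757) + 1631/3223 = -7063*(-1/38757) + 1631*(1/3223) = 7063/38757 + 1631/3223 = 85976716/124913811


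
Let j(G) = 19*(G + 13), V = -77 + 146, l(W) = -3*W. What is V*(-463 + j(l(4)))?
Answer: -30636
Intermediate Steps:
V = 69
j(G) = 247 + 19*G (j(G) = 19*(13 + G) = 247 + 19*G)
V*(-463 + j(l(4))) = 69*(-463 + (247 + 19*(-3*4))) = 69*(-463 + (247 + 19*(-12))) = 69*(-463 + (247 - 228)) = 69*(-463 + 19) = 69*(-444) = -30636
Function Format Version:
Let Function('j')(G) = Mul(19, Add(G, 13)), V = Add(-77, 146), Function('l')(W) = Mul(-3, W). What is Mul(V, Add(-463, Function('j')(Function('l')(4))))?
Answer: -30636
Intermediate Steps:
V = 69
Function('j')(G) = Add(247, Mul(19, G)) (Function('j')(G) = Mul(19, Add(13, G)) = Add(247, Mul(19, G)))
Mul(V, Add(-463, Function('j')(Function('l')(4)))) = Mul(69, Add(-463, Add(247, Mul(19, Mul(-3, 4))))) = Mul(69, Add(-463, Add(247, Mul(19, -12)))) = Mul(69, Add(-463, Add(247, -228))) = Mul(69, Add(-463, 19)) = Mul(69, -444) = -30636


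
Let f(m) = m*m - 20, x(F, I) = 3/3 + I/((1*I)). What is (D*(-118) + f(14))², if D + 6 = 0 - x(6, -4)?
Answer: 1254400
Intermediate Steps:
x(F, I) = 2 (x(F, I) = 3*(⅓) + I/I = 1 + 1 = 2)
D = -8 (D = -6 + (0 - 1*2) = -6 + (0 - 2) = -6 - 2 = -8)
f(m) = -20 + m² (f(m) = m² - 20 = -20 + m²)
(D*(-118) + f(14))² = (-8*(-118) + (-20 + 14²))² = (944 + (-20 + 196))² = (944 + 176)² = 1120² = 1254400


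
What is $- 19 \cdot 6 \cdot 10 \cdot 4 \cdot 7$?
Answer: $-31920$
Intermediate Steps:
$- 19 \cdot 6 \cdot 10 \cdot 4 \cdot 7 = \left(-19\right) 60 \cdot 28 = \left(-1140\right) 28 = -31920$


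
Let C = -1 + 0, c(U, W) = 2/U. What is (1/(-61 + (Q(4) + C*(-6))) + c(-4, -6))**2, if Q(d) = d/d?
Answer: 196/729 ≈ 0.26886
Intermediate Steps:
C = -1
Q(d) = 1
(1/(-61 + (Q(4) + C*(-6))) + c(-4, -6))**2 = (1/(-61 + (1 - 1*(-6))) + 2/(-4))**2 = (1/(-61 + (1 + 6)) + 2*(-1/4))**2 = (1/(-61 + 7) - 1/2)**2 = (1/(-54) - 1/2)**2 = (-1/54 - 1/2)**2 = (-14/27)**2 = 196/729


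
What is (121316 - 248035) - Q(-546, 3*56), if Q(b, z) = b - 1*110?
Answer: -126063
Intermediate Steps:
Q(b, z) = -110 + b (Q(b, z) = b - 110 = -110 + b)
(121316 - 248035) - Q(-546, 3*56) = (121316 - 248035) - (-110 - 546) = -126719 - 1*(-656) = -126719 + 656 = -126063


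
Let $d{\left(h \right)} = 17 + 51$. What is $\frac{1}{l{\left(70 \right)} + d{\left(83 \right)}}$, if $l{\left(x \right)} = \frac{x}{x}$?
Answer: $\frac{1}{69} \approx 0.014493$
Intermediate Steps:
$l{\left(x \right)} = 1$
$d{\left(h \right)} = 68$
$\frac{1}{l{\left(70 \right)} + d{\left(83 \right)}} = \frac{1}{1 + 68} = \frac{1}{69}$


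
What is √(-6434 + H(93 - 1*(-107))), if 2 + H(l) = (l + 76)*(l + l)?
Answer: 2*√25991 ≈ 322.43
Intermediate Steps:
H(l) = -2 + 2*l*(76 + l) (H(l) = -2 + (l + 76)*(l + l) = -2 + (76 + l)*(2*l) = -2 + 2*l*(76 + l))
√(-6434 + H(93 - 1*(-107))) = √(-6434 + (-2 + 2*(93 - 1*(-107))² + 152*(93 - 1*(-107)))) = √(-6434 + (-2 + 2*(93 + 107)² + 152*(93 + 107))) = √(-6434 + (-2 + 2*200² + 152*200)) = √(-6434 + (-2 + 2*40000 + 30400)) = √(-6434 + (-2 + 80000 + 30400)) = √(-6434 + 110398) = √103964 = 2*√25991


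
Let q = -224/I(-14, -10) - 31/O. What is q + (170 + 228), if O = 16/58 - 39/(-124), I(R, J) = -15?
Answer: 11477722/31845 ≈ 360.42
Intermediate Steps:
O = 2123/3596 (O = 16*(1/58) - 39*(-1/124) = 8/29 + 39/124 = 2123/3596 ≈ 0.59038)
q = -1196588/31845 (q = -224/(-15) - 31/2123/3596 = -224*(-1/15) - 31*3596/2123 = 224/15 - 111476/2123 = -1196588/31845 ≈ -37.575)
q + (170 + 228) = -1196588/31845 + (170 + 228) = -1196588/31845 + 398 = 11477722/31845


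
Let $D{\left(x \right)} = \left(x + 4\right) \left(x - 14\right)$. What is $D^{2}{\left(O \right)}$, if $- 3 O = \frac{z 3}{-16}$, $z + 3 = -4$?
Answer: $\frac{173369889}{65536} \approx 2645.4$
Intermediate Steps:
$z = -7$ ($z = -3 - 4 = -7$)
$O = - \frac{7}{16}$ ($O = - \frac{\left(-7\right) 3 \frac{1}{-16}}{3} = - \frac{\left(-21\right) \left(- \frac{1}{16}\right)}{3} = \left(- \frac{1}{3}\right) \frac{21}{16} = - \frac{7}{16} \approx -0.4375$)
$D{\left(x \right)} = \left(-14 + x\right) \left(4 + x\right)$ ($D{\left(x \right)} = \left(4 + x\right) \left(-14 + x\right) = \left(-14 + x\right) \left(4 + x\right)$)
$D^{2}{\left(O \right)} = \left(-56 + \left(- \frac{7}{16}\right)^{2} - - \frac{35}{8}\right)^{2} = \left(-56 + \frac{49}{256} + \frac{35}{8}\right)^{2} = \left(- \frac{13167}{256}\right)^{2} = \frac{173369889}{65536}$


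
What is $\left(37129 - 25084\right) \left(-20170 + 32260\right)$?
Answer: $145624050$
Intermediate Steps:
$\left(37129 - 25084\right) \left(-20170 + 32260\right) = 12045 \cdot 12090 = 145624050$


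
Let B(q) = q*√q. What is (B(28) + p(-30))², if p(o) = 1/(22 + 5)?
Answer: 16003009/729 + 112*√7/27 ≈ 21963.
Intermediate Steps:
B(q) = q^(3/2)
p(o) = 1/27
(B(28) + p(-30))² = (28^(3/2) + 1/27)² = (56*√7 + 1/27)² = (1/27 + 56*√7)²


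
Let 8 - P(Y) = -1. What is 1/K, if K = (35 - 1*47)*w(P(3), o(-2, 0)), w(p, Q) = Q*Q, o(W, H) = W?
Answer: -1/48 ≈ -0.020833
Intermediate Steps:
P(Y) = 9 (P(Y) = 8 - 1*(-1) = 8 + 1 = 9)
w(p, Q) = Q²
K = -48 (K = (35 - 1*47)*(-2)² = (35 - 47)*4 = -12*4 = -48)
1/K = 1/(-48) = -1/48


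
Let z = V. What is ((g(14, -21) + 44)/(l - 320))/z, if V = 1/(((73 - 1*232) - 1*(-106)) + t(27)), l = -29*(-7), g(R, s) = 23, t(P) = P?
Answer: 134/9 ≈ 14.889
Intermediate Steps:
l = 203
V = -1/26 (V = 1/(((73 - 1*232) - 1*(-106)) + 27) = 1/(((73 - 232) + 106) + 27) = 1/((-159 + 106) + 27) = 1/(-53 + 27) = 1/(-26) = -1/26 ≈ -0.038462)
z = -1/26 ≈ -0.038462
((g(14, -21) + 44)/(l - 320))/z = ((23 + 44)/(203 - 320))/(-1/26) = (67/(-117))*(-26) = (67*(-1/117))*(-26) = -67/117*(-26) = 134/9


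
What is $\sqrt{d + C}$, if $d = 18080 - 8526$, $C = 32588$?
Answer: $\sqrt{42142} \approx 205.29$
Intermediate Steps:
$d = 9554$ ($d = 18080 - 8526 = 9554$)
$\sqrt{d + C} = \sqrt{9554 + 32588} = \sqrt{42142}$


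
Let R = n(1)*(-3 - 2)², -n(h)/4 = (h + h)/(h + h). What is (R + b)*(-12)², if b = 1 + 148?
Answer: 7056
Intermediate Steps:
n(h) = -4 (n(h) = -4*(h + h)/(h + h) = -4*2*h/(2*h) = -4*2*h*1/(2*h) = -4*1 = -4)
R = -100 (R = -4*(-3 - 2)² = -4*(-5)² = -4*25 = -100)
b = 149
(R + b)*(-12)² = (-100 + 149)*(-12)² = 49*144 = 7056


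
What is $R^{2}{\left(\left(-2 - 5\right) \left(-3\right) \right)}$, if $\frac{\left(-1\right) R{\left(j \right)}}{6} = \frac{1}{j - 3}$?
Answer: $\frac{1}{9} \approx 0.11111$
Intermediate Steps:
$R{\left(j \right)} = - \frac{6}{-3 + j}$ ($R{\left(j \right)} = - \frac{6}{j - 3} = - \frac{6}{-3 + j}$)
$R^{2}{\left(\left(-2 - 5\right) \left(-3\right) \right)} = \left(- \frac{6}{-3 + \left(-2 - 5\right) \left(-3\right)}\right)^{2} = \left(- \frac{6}{-3 - -21}\right)^{2} = \left(- \frac{6}{-3 + 21}\right)^{2} = \left(- \frac{6}{18}\right)^{2} = \left(\left(-6\right) \frac{1}{18}\right)^{2} = \left(- \frac{1}{3}\right)^{2} = \frac{1}{9}$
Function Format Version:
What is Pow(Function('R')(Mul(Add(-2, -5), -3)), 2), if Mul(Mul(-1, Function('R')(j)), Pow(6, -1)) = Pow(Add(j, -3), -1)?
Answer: Rational(1, 9) ≈ 0.11111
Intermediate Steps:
Function('R')(j) = Mul(-6, Pow(Add(-3, j), -1)) (Function('R')(j) = Mul(-6, Pow(Add(j, -3), -1)) = Mul(-6, Pow(Add(-3, j), -1)))
Pow(Function('R')(Mul(Add(-2, -5), -3)), 2) = Pow(Mul(-6, Pow(Add(-3, Mul(Add(-2, -5), -3)), -1)), 2) = Pow(Mul(-6, Pow(Add(-3, Mul(-7, -3)), -1)), 2) = Pow(Mul(-6, Pow(Add(-3, 21), -1)), 2) = Pow(Mul(-6, Pow(18, -1)), 2) = Pow(Mul(-6, Rational(1, 18)), 2) = Pow(Rational(-1, 3), 2) = Rational(1, 9)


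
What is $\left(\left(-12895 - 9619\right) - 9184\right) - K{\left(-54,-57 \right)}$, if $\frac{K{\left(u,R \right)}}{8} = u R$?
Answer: $-56322$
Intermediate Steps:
$K{\left(u,R \right)} = 8 R u$ ($K{\left(u,R \right)} = 8 u R = 8 R u$)
$\left(\left(-12895 - 9619\right) - 9184\right) - K{\left(-54,-57 \right)} = \left(\left(-12895 - 9619\right) - 9184\right) - 8 \left(-57\right) \left(-54\right) = \left(-22514 - 9184\right) - 24624 = -31698 - 24624 = -56322$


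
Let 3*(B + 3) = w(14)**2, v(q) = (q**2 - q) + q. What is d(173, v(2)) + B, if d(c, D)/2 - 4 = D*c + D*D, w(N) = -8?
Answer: 4327/3 ≈ 1442.3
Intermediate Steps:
v(q) = q**2
B = 55/3 (B = -3 + (1/3)*(-8)**2 = -3 + (1/3)*64 = -3 + 64/3 = 55/3 ≈ 18.333)
d(c, D) = 8 + 2*D**2 + 2*D*c (d(c, D) = 8 + 2*(D*c + D*D) = 8 + 2*(D*c + D**2) = 8 + 2*(D**2 + D*c) = 8 + (2*D**2 + 2*D*c) = 8 + 2*D**2 + 2*D*c)
d(173, v(2)) + B = (8 + 2*(2**2)**2 + 2*2**2*173) + 55/3 = (8 + 2*4**2 + 2*4*173) + 55/3 = (8 + 2*16 + 1384) + 55/3 = (8 + 32 + 1384) + 55/3 = 1424 + 55/3 = 4327/3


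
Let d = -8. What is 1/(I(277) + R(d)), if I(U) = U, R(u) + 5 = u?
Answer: 1/264 ≈ 0.0037879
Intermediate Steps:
R(u) = -5 + u
1/(I(277) + R(d)) = 1/(277 + (-5 - 8)) = 1/(277 - 13) = 1/264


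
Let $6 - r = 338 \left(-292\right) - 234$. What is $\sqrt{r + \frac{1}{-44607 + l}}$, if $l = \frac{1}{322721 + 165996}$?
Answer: $\frac{\sqrt{47019203981949718159715158}}{21800199218} \approx 314.54$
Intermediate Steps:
$l = \frac{1}{488717} \approx 2.0462 \cdot 10^{-6}$
$r = 98936$ ($r = 6 - \left(338 \left(-292\right) - 234\right) = 6 - \left(-98696 - 234\right) = 6 - -98930 = 6 + 98930 = 98936$)
$\sqrt{r + \frac{1}{-44607 + l}} = \sqrt{98936 + \frac{1}{-44607 + \frac{1}{488717}}} = \sqrt{98936 + \frac{1}{- \frac{21800199218}{488717}}} = \sqrt{98936 - \frac{488717}{21800199218}} = \sqrt{\frac{2156824509343331}{21800199218}} = \frac{\sqrt{47019203981949718159715158}}{21800199218}$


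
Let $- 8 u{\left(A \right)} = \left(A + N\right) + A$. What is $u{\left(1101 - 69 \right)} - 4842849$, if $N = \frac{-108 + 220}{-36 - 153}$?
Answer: $- \frac{130763887}{27} \approx -4.8431 \cdot 10^{6}$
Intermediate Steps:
$N = - \frac{16}{27}$ ($N = \frac{112}{-189} = 112 \left(- \frac{1}{189}\right) = - \frac{16}{27} \approx -0.59259$)
$u{\left(A \right)} = \frac{2}{27} - \frac{A}{4}$ ($u{\left(A \right)} = - \frac{\left(A - \frac{16}{27}\right) + A}{8} = - \frac{\left(- \frac{16}{27} + A\right) + A}{8} = - \frac{- \frac{16}{27} + 2 A}{8} = \frac{2}{27} - \frac{A}{4}$)
$u{\left(1101 - 69 \right)} - 4842849 = \left(\frac{2}{27} - \frac{1101 - 69}{4}\right) - 4842849 = \left(\frac{2}{27} - 258\right) - 4842849 = - \frac{6964}{27} - 4842849 = - \frac{130763887}{27}$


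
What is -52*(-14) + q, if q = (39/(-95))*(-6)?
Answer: 69394/95 ≈ 730.46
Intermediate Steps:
q = 234/95 (q = (39*(-1/95))*(-6) = -39/95*(-6) = 234/95 ≈ 2.4632)
-52*(-14) + q = -52*(-14) + 234/95 = 728 + 234/95 = 69394/95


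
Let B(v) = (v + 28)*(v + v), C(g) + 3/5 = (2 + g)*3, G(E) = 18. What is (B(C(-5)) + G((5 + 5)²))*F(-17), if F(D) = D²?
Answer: -2422398/25 ≈ -96896.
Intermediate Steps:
C(g) = 27/5 + 3*g (C(g) = -⅗ + (2 + g)*3 = -⅗ + (6 + 3*g) = 27/5 + 3*g)
B(v) = 2*v*(28 + v) (B(v) = (28 + v)*(2*v) = 2*v*(28 + v))
(B(C(-5)) + G((5 + 5)²))*F(-17) = (2*(27/5 + 3*(-5))*(28 + (27/5 + 3*(-5))) + 18)*(-17)² = (2*(27/5 - 15)*(28 + (27/5 - 15)) + 18)*289 = (2*(-48/5)*(28 - 48/5) + 18)*289 = (2*(-48/5)*(92/5) + 18)*289 = (-8832/25 + 18)*289 = -8382/25*289 = -2422398/25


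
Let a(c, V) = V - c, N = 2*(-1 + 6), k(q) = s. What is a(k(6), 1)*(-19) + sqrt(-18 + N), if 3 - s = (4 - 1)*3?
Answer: -133 + 2*I*sqrt(2) ≈ -133.0 + 2.8284*I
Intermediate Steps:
s = -6 (s = 3 - (4 - 1)*3 = 3 - 3*3 = 3 - 1*9 = 3 - 9 = -6)
k(q) = -6
N = 10 (N = 2*5 = 10)
a(k(6), 1)*(-19) + sqrt(-18 + N) = (1 - 1*(-6))*(-19) + sqrt(-18 + 10) = (1 + 6)*(-19) + sqrt(-8) = 7*(-19) + 2*I*sqrt(2) = -133 + 2*I*sqrt(2)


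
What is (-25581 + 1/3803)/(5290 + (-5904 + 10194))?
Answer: -48642271/18216370 ≈ -2.6702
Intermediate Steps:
(-25581 + 1/3803)/(5290 + (-5904 + 10194)) = (-25581 + 1/3803)/(5290 + 4290) = -97284542/3803/9580 = -97284542/3803*1/9580 = -48642271/18216370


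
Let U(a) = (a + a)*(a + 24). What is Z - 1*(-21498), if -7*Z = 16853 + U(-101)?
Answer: 118079/7 ≈ 16868.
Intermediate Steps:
U(a) = 2*a*(24 + a) (U(a) = (2*a)*(24 + a) = 2*a*(24 + a))
Z = -32407/7 (Z = -(16853 + 2*(-101)*(24 - 101))/7 = -(16853 + 2*(-101)*(-77))/7 = -(16853 + 15554)/7 = -⅐*32407 = -32407/7 ≈ -4629.6)
Z - 1*(-21498) = -32407/7 - 1*(-21498) = -32407/7 + 21498 = 118079/7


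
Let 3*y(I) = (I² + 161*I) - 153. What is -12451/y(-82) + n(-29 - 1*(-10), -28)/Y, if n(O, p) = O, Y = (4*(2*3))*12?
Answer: 10631675/1909728 ≈ 5.5671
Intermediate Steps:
y(I) = -51 + I²/3 + 161*I/3 (y(I) = ((I² + 161*I) - 153)/3 = (-153 + I² + 161*I)/3 = -51 + I²/3 + 161*I/3)
Y = 288 (Y = (4*6)*12 = 24*12 = 288)
-12451/y(-82) + n(-29 - 1*(-10), -28)/Y = -12451/(-51 + (⅓)*(-82)² + (161/3)*(-82)) + (-29 - 1*(-10))/288 = -12451/(-51 + (⅓)*6724 - 13202/3) + (-29 + 10)*(1/288) = -12451/(-51 + 6724/3 - 13202/3) - 19*1/288 = -12451/(-6631/3) - 19/288 = -12451*(-3/6631) - 19/288 = 37353/6631 - 19/288 = 10631675/1909728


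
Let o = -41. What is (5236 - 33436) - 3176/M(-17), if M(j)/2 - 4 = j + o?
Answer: -760606/27 ≈ -28171.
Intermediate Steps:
M(j) = -74 + 2*j (M(j) = 8 + 2*(j - 41) = 8 + 2*(-41 + j) = 8 + (-82 + 2*j) = -74 + 2*j)
(5236 - 33436) - 3176/M(-17) = (5236 - 33436) - 3176/(-74 + 2*(-17)) = -28200 - 3176/(-74 - 34) = -28200 - 3176/(-108) = -28200 - 3176*(-1/108) = -28200 + 794/27 = -760606/27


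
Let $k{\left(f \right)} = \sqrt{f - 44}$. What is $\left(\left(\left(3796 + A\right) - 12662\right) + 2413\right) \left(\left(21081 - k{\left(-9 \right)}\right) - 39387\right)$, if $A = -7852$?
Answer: $261867330 + 14305 i \sqrt{53} \approx 2.6187 \cdot 10^{8} + 1.0414 \cdot 10^{5} i$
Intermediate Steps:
$k{\left(f \right)} = \sqrt{-44 + f}$
$\left(\left(\left(3796 + A\right) - 12662\right) + 2413\right) \left(\left(21081 - k{\left(-9 \right)}\right) - 39387\right) = \left(\left(\left(3796 - 7852\right) - 12662\right) + 2413\right) \left(\left(21081 - \sqrt{-44 - 9}\right) - 39387\right) = \left(\left(-4056 - 12662\right) + 2413\right) \left(\left(21081 - \sqrt{-53}\right) - 39387\right) = \left(-16718 + 2413\right) \left(\left(21081 - i \sqrt{53}\right) - 39387\right) = - 14305 \left(\left(21081 - i \sqrt{53}\right) - 39387\right) = - 14305 \left(-18306 - i \sqrt{53}\right) = 261867330 + 14305 i \sqrt{53}$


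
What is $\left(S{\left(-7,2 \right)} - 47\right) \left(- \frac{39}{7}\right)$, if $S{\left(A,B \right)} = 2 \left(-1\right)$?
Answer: $273$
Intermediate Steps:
$S{\left(A,B \right)} = -2$
$\left(S{\left(-7,2 \right)} - 47\right) \left(- \frac{39}{7}\right) = \left(-2 - 47\right) \left(- \frac{39}{7}\right) = - 49 \left(\left(-39\right) \frac{1}{7}\right) = \left(-49\right) \left(- \frac{39}{7}\right) = 273$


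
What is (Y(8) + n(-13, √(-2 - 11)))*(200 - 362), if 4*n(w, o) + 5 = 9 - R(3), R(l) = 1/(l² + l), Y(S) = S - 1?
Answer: -10341/8 ≈ -1292.6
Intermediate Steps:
Y(S) = -1 + S
R(l) = 1/(l + l²)
n(w, o) = 47/48 (n(w, o) = -5/4 + (9 - 1/(3*(1 + 3)))/4 = -5/4 + (9 - 1/(3*4))/4 = -5/4 + (9 - 1*1/12)/4 = -5/4 + (9 - 1/12)/4 = -5/4 + (¼)*(107/12) = -5/4 + 107/48 = 47/48)
(Y(8) + n(-13, √(-2 - 11)))*(200 - 362) = ((-1 + 8) + 47/48)*(200 - 362) = (7 + 47/48)*(-162) = (383/48)*(-162) = -10341/8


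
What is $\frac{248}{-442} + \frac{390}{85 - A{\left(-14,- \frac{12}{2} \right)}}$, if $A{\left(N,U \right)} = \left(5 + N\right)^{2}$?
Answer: $\frac{42847}{442} \approx 96.939$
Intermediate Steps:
$\frac{248}{-442} + \frac{390}{85 - A{\left(-14,- \frac{12}{2} \right)}} = \frac{248}{-442} + \frac{390}{85 - \left(5 - 14\right)^{2}} = 248 \left(- \frac{1}{442}\right) + \frac{390}{85 - \left(-9\right)^{2}} = - \frac{124}{221} + \frac{390}{85 - 81} = - \frac{124}{221} + \frac{390}{4} = - \frac{124}{221} + 390 \cdot \frac{1}{4} = - \frac{124}{221} + \frac{195}{2} = \frac{42847}{442}$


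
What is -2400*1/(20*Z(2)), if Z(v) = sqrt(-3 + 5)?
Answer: -60*sqrt(2) ≈ -84.853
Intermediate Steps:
Z(v) = sqrt(2)
-2400*1/(20*Z(2)) = -2400*sqrt(2)/40 = -60*sqrt(2)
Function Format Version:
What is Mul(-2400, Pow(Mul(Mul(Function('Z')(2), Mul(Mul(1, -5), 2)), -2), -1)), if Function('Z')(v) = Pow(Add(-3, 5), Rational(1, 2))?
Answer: Mul(-60, Pow(2, Rational(1, 2))) ≈ -84.853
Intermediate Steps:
Function('Z')(v) = Pow(2, Rational(1, 2))
Mul(-2400, Pow(Mul(Mul(Function('Z')(2), Mul(Mul(1, -5), 2)), -2), -1)) = Mul(-2400, Pow(Mul(Mul(Pow(2, Rational(1, 2)), Mul(Mul(1, -5), 2)), -2), -1)) = Mul(-2400, Pow(Mul(Mul(Pow(2, Rational(1, 2)), Mul(-5, 2)), -2), -1)) = Mul(-2400, Pow(Mul(Mul(Pow(2, Rational(1, 2)), -10), -2), -1)) = Mul(-2400, Pow(Mul(Mul(-10, Pow(2, Rational(1, 2))), -2), -1)) = Mul(-2400, Pow(Mul(20, Pow(2, Rational(1, 2))), -1)) = Mul(-2400, Mul(Rational(1, 40), Pow(2, Rational(1, 2)))) = Mul(-60, Pow(2, Rational(1, 2)))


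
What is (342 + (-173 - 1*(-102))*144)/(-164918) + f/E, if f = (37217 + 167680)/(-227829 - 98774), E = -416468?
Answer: 51699248032899/862772945707972 ≈ 0.059922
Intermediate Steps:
f = -204897/326603 (f = 204897/(-326603) = 204897*(-1/326603) = -204897/326603 ≈ -0.62736)
(342 + (-173 - 1*(-102))*144)/(-164918) + f/E = (342 + (-173 - 1*(-102))*144)/(-164918) - 204897/326603/(-416468) = (342 + (-173 + 102)*144)*(-1/164918) - 204897/326603*(-1/416468) = (342 - 71*144)*(-1/164918) + 204897/136019698204 = (342 - 10224)*(-1/164918) + 204897/136019698204 = -9882*(-1/164918) + 204897/136019698204 = 4941/82459 + 204897/136019698204 = 51699248032899/862772945707972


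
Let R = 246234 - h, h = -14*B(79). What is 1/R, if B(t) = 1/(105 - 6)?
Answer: 99/24377180 ≈ 4.0612e-6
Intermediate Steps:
B(t) = 1/99
h = -14/99 (h = -14*1/99 = -14/99 ≈ -0.14141)
R = 24377180/99 (R = 246234 - 1*(-14/99) = 246234 + 14/99 = 24377180/99 ≈ 2.4623e+5)
1/R = 1/(24377180/99) = 99/24377180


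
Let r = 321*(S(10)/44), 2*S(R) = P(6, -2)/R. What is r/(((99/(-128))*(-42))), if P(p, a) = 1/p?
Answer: 214/114345 ≈ 0.0018715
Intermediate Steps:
S(R) = 1/(12*R) (S(R) = (1/(6*R))/2 = 1/(12*R))
r = 107/1760 (r = 321*(((1/12)/10)/44) = 321*(((1/12)*(⅒))*(1/44)) = 321*((1/120)*(1/44)) = 321*(1/5280) = 107/1760 ≈ 0.060795)
r/(((99/(-128))*(-42))) = 107/(1760*(((99/(-128))*(-42)))) = 107/(1760*(((99*(-1/128))*(-42)))) = 107/(1760*((-99/128*(-42)))) = 107/(1760*(2079/64)) = (107/1760)*(64/2079) = 214/114345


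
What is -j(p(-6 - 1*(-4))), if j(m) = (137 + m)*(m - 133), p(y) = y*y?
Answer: 18189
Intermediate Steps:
p(y) = y²
j(m) = (-133 + m)*(137 + m) (j(m) = (137 + m)*(-133 + m) = (-133 + m)*(137 + m))
-j(p(-6 - 1*(-4))) = -(-18221 + ((-6 - 1*(-4))²)² + 4*(-6 - 1*(-4))²) = -(-18221 + ((-6 + 4)²)² + 4*(-6 + 4)²) = -(-18221 + ((-2)²)² + 4*(-2)²) = -(-18221 + 4² + 4*4) = -(-18221 + 16 + 16) = -1*(-18189) = 18189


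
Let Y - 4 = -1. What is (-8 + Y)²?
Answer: 25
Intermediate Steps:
Y = 3 (Y = 4 - 1 = 3)
(-8 + Y)² = (-8 + 3)² = (-5)² = 25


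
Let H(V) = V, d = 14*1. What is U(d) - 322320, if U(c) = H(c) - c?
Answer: -322320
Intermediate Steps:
d = 14
U(c) = 0 (U(c) = c - c = 0)
U(d) - 322320 = 0 - 322320 = -322320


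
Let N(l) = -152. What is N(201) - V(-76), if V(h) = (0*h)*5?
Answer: -152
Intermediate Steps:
V(h) = 0 (V(h) = 0*5 = 0)
N(201) - V(-76) = -152 - 1*0 = -152 + 0 = -152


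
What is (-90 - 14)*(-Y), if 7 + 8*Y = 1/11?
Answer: -988/11 ≈ -89.818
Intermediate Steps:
Y = -19/22 (Y = -7/8 + (⅛)/11 = -7/8 + (⅛)*(1/11) = -7/8 + 1/88 = -19/22 ≈ -0.86364)
(-90 - 14)*(-Y) = (-90 - 14)*(-1*(-19/22)) = -104*19/22 = -988/11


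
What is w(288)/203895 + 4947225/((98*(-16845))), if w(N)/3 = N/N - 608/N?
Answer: -40348797763/13463676198 ≈ -2.9969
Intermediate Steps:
w(N) = 3 - 1824/N (w(N) = 3*(N/N - 608/N) = 3*(1 - 608/N) = 3 - 1824/N)
w(288)/203895 + 4947225/((98*(-16845))) = (3 - 1824/288)/203895 + 4947225/((98*(-16845))) = (3 - 1824*1/288)*(1/203895) + 4947225/(-1650810) = (3 - 19/3)*(1/203895) + 4947225*(-1/1650810) = -10/3*1/203895 - 329815/110054 = -2/122337 - 329815/110054 = -40348797763/13463676198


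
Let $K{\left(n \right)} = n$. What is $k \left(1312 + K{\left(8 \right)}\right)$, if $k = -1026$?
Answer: $-1354320$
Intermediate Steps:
$k \left(1312 + K{\left(8 \right)}\right) = - 1026 \left(1312 + 8\right) = \left(-1026\right) 1320 = -1354320$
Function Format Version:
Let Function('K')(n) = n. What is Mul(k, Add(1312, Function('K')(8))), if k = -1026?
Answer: -1354320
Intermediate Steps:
Mul(k, Add(1312, Function('K')(8))) = Mul(-1026, Add(1312, 8)) = Mul(-1026, 1320) = -1354320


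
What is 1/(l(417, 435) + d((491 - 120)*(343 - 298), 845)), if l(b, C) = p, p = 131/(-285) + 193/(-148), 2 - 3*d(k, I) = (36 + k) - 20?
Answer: -14060/78334311 ≈ -0.00017949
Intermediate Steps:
d(k, I) = -14/3 - k/3 (d(k, I) = 2/3 - ((36 + k) - 20)/3 = 2/3 - (16 + k)/3 = 2/3 + (-16/3 - k/3) = -14/3 - k/3)
p = -74393/42180 (p = 131*(-1/285) + 193*(-1/148) = -131/285 - 193/148 = -74393/42180 ≈ -1.7637)
l(b, C) = -74393/42180
1/(l(417, 435) + d((491 - 120)*(343 - 298), 845)) = 1/(-74393/42180 + (-14/3 - (491 - 120)*(343 - 298)/3)) = 1/(-74393/42180 + (-14/3 - 371*45/3)) = 1/(-74393/42180 + (-14/3 - 1/3*16695)) = 1/(-74393/42180 + (-14/3 - 5565)) = 1/(-74393/42180 - 16709/3) = 1/(-78334311/14060) = -14060/78334311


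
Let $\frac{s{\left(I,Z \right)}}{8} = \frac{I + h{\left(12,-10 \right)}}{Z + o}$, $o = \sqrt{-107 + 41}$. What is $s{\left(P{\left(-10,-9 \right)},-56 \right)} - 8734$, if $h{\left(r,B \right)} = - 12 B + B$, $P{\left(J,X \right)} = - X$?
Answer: $- \frac{14009790}{1601} - \frac{476 i \sqrt{66}}{1601} \approx -8750.7 - 2.4154 i$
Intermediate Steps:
$h{\left(r,B \right)} = - 11 B$
$o = i \sqrt{66}$ ($o = \sqrt{-66} = i \sqrt{66} \approx 8.124 i$)
$s{\left(I,Z \right)} = \frac{8 \left(110 + I\right)}{Z + i \sqrt{66}}$ ($s{\left(I,Z \right)} = 8 \frac{I - -110}{Z + i \sqrt{66}} = 8 \frac{I + 110}{Z + i \sqrt{66}} = 8 \frac{110 + I}{Z + i \sqrt{66}} = \frac{8 \left(110 + I\right)}{Z + i \sqrt{66}}$)
$s{\left(P{\left(-10,-9 \right)},-56 \right)} - 8734 = \frac{8 \left(110 - -9\right)}{-56 + i \sqrt{66}} - 8734 = \frac{8 \left(110 + 9\right)}{-56 + i \sqrt{66}} - 8734 = 8 \frac{1}{-56 + i \sqrt{66}} \cdot 119 - 8734 = \frac{952}{-56 + i \sqrt{66}} - 8734 = -8734 + \frac{952}{-56 + i \sqrt{66}}$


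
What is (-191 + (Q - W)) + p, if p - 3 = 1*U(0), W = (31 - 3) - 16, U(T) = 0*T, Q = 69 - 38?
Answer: -169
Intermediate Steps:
Q = 31
U(T) = 0
W = 12 (W = 28 - 16 = 12)
p = 3 (p = 3 + 1*0 = 3 + 0 = 3)
(-191 + (Q - W)) + p = (-191 + (31 - 1*12)) + 3 = (-191 + (31 - 12)) + 3 = (-191 + 19) + 3 = -172 + 3 = -169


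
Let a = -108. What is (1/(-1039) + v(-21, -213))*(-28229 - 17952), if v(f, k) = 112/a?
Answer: 1344744539/28053 ≈ 47936.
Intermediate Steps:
v(f, k) = -28/27 (v(f, k) = 112/(-108) = 112*(-1/108) = -28/27)
(1/(-1039) + v(-21, -213))*(-28229 - 17952) = (1/(-1039) - 28/27)*(-28229 - 17952) = (-1/1039 - 28/27)*(-46181) = -29119/28053*(-46181) = 1344744539/28053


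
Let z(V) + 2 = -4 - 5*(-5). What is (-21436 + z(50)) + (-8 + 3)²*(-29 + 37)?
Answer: -21217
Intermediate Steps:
z(V) = 19 (z(V) = -2 + (-4 - 5*(-5)) = -2 + (-4 + 25) = -2 + 21 = 19)
(-21436 + z(50)) + (-8 + 3)²*(-29 + 37) = (-21436 + 19) + (-8 + 3)²*(-29 + 37) = -21417 + (-5)²*8 = -21417 + 25*8 = -21417 + 200 = -21217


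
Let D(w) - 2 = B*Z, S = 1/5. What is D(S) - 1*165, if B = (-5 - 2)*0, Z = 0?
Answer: -163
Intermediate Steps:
B = 0 (B = -7*0 = 0)
S = ⅕ ≈ 0.20000
D(w) = 2 (D(w) = 2 + 0*0 = 2 + 0 = 2)
D(S) - 1*165 = 2 - 1*165 = 2 - 165 = -163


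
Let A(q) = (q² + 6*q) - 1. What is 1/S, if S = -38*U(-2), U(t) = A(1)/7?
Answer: -7/228 ≈ -0.030702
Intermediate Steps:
A(q) = -1 + q² + 6*q
U(t) = 6/7 (U(t) = (-1 + 1² + 6*1)/7 = (-1 + 1 + 6)*(⅐) = 6*(⅐) = 6/7)
S = -228/7 (S = -38*6/7 = -228/7 ≈ -32.571)
1/S = 1/(-228/7) = -7/228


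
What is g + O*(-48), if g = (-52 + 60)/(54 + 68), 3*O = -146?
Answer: 142500/61 ≈ 2336.1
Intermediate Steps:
O = -146/3 (O = (⅓)*(-146) = -146/3 ≈ -48.667)
g = 4/61 (g = 8/122 = 8*(1/122) = 4/61 ≈ 0.065574)
g + O*(-48) = 4/61 - 146/3*(-48) = 4/61 + 2336 = 142500/61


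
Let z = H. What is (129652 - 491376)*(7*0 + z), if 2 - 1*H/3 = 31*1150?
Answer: 38684211456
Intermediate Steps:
H = -106944 (H = 6 - 93*1150 = 6 - 3*35650 = 6 - 106950 = -106944)
z = -106944
(129652 - 491376)*(7*0 + z) = (129652 - 491376)*(7*0 - 106944) = -361724*(0 - 106944) = -361724*(-106944) = 38684211456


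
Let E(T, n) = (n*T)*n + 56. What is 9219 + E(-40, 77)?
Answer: -227885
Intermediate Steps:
E(T, n) = 56 + T*n² (E(T, n) = (T*n)*n + 56 = T*n² + 56 = 56 + T*n²)
9219 + E(-40, 77) = 9219 + (56 - 40*77²) = 9219 + (56 - 40*5929) = 9219 + (56 - 237160) = 9219 - 237104 = -227885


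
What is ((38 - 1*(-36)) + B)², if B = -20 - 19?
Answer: 1225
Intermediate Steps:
B = -39
((38 - 1*(-36)) + B)² = ((38 - 1*(-36)) - 39)² = ((38 + 36) - 39)² = (74 - 39)² = 35² = 1225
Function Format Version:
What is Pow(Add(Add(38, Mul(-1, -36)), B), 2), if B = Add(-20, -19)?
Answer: 1225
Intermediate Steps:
B = -39
Pow(Add(Add(38, Mul(-1, -36)), B), 2) = Pow(Add(Add(38, Mul(-1, -36)), -39), 2) = Pow(Add(Add(38, 36), -39), 2) = Pow(Add(74, -39), 2) = Pow(35, 2) = 1225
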